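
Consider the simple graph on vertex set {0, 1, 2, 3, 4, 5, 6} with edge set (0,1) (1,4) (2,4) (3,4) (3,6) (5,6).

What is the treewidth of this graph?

A width-1 tree decomposition is:
Bags: B1 = {1, 4}  B2 = {2, 4}  B3 = {3, 4}  B4 = {3, 6}  B5 = {0, 1}  B6 = {5, 6}
Tree: B1–B2, B1–B3, B3–B4, B1–B5, B4–B6
The largest bag has 2 vertices, giving width 1; this decomposition certifies tw(G) ≤ 1. Any graph with an edge has treewidth ≥ 1, and G has the edge 1–4. The upper and lower bounds meet at 1, so that is the treewidth.

1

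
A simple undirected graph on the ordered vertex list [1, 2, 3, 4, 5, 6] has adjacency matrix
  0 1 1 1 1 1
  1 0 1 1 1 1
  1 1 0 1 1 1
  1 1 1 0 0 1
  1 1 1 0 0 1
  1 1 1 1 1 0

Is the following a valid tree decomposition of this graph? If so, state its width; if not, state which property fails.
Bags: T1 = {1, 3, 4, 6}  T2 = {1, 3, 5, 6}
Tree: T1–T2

A tree decomposition must satisfy three properties: every vertex lies in some bag; for every edge, both endpoints lie together in some bag; and for every vertex, the bags containing it form a connected subtree. Here vertex 2 appears in no bag, so the decomposition is invalid.

No — vertex 2 appears in no bag.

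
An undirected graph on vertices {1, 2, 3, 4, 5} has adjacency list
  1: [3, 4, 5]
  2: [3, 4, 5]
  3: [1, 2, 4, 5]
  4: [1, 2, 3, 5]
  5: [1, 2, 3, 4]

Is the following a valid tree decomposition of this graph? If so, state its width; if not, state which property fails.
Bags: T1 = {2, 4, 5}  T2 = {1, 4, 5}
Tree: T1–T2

A tree decomposition must satisfy three properties: every vertex lies in some bag; for every edge, both endpoints lie together in some bag; and for every vertex, the bags containing it form a connected subtree. Here vertex 3 appears in no bag, so the decomposition is invalid.

No — vertex 3 appears in no bag.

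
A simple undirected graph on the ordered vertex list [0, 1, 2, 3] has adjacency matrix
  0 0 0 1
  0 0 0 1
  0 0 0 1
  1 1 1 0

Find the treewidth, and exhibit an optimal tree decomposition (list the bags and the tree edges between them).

Treewidth 1.
One such decomposition:
Bags: B1 = {1, 3}  B2 = {2, 3}  B3 = {0, 3}
Tree: B1–B2, B1–B3

Each bag holds 2 vertices, so the decomposition has width 1, which upper-bounds the treewidth. G has an edge, so its treewidth is at least 1. Combining the bounds, tw(G) = 1.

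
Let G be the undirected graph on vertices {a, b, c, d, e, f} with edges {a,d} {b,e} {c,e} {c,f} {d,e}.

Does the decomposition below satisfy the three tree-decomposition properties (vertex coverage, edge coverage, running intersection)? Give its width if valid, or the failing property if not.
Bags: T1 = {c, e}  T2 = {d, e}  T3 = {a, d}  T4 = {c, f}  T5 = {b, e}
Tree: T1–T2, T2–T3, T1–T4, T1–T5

Yes; width 1.

Every vertex of G appears in some bag (union = {a, b, c, d, e, f}); every edge is covered by a bag; and for each vertex v the set of bags containing v is connected in the bag tree. The decomposition is therefore valid. The largest bag has 2 vertices, so the width is 1.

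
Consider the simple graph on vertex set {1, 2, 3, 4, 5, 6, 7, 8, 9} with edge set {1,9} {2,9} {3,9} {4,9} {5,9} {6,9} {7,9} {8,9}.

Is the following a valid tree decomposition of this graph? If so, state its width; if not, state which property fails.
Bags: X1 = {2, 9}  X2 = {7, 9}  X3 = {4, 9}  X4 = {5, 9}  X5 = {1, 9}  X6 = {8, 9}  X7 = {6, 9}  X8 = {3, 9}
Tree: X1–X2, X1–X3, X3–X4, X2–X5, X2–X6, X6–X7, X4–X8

Checking the three conditions: (i) the bags cover all of {1, 2, 3, 4, 5, 6, 7, 8, 9}; (ii) for each edge, some bag contains both endpoints; (iii) the bags containing any fixed vertex form a subtree. All hold, so the decomposition is valid with width 2 − 1 = 1.

Yes; width 1.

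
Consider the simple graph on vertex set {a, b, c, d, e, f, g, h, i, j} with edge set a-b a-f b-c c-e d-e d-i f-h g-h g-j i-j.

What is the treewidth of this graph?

2

A width-2 tree decomposition is:
Bags: B1 = {c, d, e}  B2 = {b, c, d}  B3 = {a, b, d}  B4 = {a, d, f}  B5 = {d, f, h}  B6 = {d, g, h}  B7 = {d, g, j}  B8 = {d, i, j}
Tree: B1–B2, B2–B3, B3–B4, B4–B5, B5–B6, B6–B7, B7–B8
The largest bag has 3 vertices, giving width 2; this decomposition certifies tw(G) ≤ 2. The edges d–e–c–b–a–f–h–g–j–i–d form a cycle, so G is not a tree and its treewidth is at least 2. The upper and lower bounds meet at 2, so that is the treewidth.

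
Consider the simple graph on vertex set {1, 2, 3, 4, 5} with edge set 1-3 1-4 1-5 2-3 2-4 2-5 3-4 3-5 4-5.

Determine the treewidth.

A width-3 tree decomposition is:
Bags: B1 = {1, 3, 4, 5}  B2 = {2, 3, 4, 5}
Tree: B1–B2
Every bag has size at most 4, so the width is 4 − 1 = 3 and tw(G) ≤ 3. For the lower bound, the 4 vertices {1, 3, 4, 5} are pairwise adjacent, and any tree decomposition puts a clique entirely inside one bag — forcing width ≥ 3. Therefore the treewidth is 3.

3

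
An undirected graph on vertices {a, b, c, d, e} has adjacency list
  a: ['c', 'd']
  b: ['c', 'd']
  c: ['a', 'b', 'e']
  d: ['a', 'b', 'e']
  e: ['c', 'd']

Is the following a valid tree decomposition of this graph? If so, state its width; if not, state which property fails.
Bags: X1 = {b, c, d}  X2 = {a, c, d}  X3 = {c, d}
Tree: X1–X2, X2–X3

A tree decomposition must satisfy three properties: every vertex lies in some bag; for every edge, both endpoints lie together in some bag; and for every vertex, the bags containing it form a connected subtree. Here vertex e appears in no bag, so the decomposition is invalid.

No — vertex e appears in no bag.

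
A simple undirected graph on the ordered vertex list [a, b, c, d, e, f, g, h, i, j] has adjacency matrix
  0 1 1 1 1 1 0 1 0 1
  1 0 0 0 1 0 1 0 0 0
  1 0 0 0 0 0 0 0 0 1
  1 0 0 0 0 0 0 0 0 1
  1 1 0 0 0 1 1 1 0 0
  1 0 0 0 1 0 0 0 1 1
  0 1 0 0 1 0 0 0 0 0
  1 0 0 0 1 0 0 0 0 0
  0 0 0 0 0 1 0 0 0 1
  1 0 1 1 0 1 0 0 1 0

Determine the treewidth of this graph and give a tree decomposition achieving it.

Treewidth 2.
One optimal decomposition is:
Bags: B1 = {a, f, j}  B2 = {f, i, j}  B3 = {a, e, f}  B4 = {a, e, h}  B5 = {a, b, e}  B6 = {a, c, j}  B7 = {b, e, g}  B8 = {a, d, j}
Tree: B1–B2, B1–B3, B3–B4, B4–B5, B1–B6, B5–B7, B1–B8

The largest bag has 3 vertices, giving width 2; this decomposition certifies tw(G) ≤ 2. On the other hand G contains the 3-clique {b, e, g}. A clique must lie in a single bag of any decomposition, so no decomposition can have width below 2. The upper and lower bounds meet at 2, so that is the treewidth.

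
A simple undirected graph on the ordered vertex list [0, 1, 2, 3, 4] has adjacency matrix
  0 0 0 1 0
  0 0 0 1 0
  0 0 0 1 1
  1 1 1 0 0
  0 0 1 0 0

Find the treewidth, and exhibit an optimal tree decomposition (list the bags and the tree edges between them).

The largest bag has 2 vertices, giving width 1; this decomposition certifies tw(G) ≤ 1. Any graph with an edge has treewidth ≥ 1, and G has the edge 2–4. The upper and lower bounds meet at 1, so that is the treewidth.

Treewidth 1.
One such decomposition:
Bags: B1 = {2, 4}  B2 = {2, 3}  B3 = {0, 3}  B4 = {1, 3}
Tree: B1–B2, B2–B3, B3–B4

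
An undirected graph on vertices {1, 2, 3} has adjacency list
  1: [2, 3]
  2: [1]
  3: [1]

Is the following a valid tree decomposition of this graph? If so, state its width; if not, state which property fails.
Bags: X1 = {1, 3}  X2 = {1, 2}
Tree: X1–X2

Vertex coverage: the bags together contain {1, 2, 3}, the full vertex set. Edge coverage: each edge of G has both endpoints in at least one bag. Running intersection: for every vertex, the bags containing it form a connected subtree. All three properties hold, so this is a valid tree decomposition of width max|bag| − 1 = 1, and hence tw(G) ≤ 1.

Yes; width 1.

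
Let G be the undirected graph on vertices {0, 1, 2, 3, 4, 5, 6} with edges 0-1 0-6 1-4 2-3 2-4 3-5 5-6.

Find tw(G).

A width-2 tree decomposition is:
Bags: B1 = {0, 5, 6}  B2 = {0, 1, 5}  B3 = {1, 4, 5}  B4 = {2, 4, 5}  B5 = {2, 3, 5}
Tree: B1–B2, B2–B3, B3–B4, B4–B5
The largest bag has 3 vertices, giving width 2; this decomposition certifies tw(G) ≤ 2. For the lower bound, G contains the cycle 5–6–0–1–4–2–3–5, so G is not a forest; only forests have treewidth ≤ 1, hence tw(G) ≥ 2. Therefore the treewidth is 2.

2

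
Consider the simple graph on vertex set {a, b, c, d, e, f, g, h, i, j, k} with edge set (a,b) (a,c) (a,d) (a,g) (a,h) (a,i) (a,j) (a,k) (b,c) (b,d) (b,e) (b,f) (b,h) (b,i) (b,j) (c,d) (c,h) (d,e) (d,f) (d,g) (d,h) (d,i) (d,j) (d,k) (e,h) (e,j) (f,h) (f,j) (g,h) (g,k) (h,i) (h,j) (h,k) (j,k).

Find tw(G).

4

A width-4 tree decomposition is:
Bags: B1 = {a, b, d, h, j}  B2 = {a, b, c, d, h}  B3 = {b, d, e, h, j}  B4 = {a, b, d, h, i}  B5 = {b, d, f, h, j}  B6 = {a, d, h, j, k}  B7 = {a, d, g, h, k}
Tree: B1–B2, B1–B3, B2–B4, B1–B5, B1–B6, B6–B7
Each bag holds 5 vertices, so the decomposition has width 4, which upper-bounds the treewidth. On the other hand G contains the 5-clique {a, d, g, h, k}. A clique must lie in a single bag of any decomposition, so no decomposition can have width below 4. Combining the bounds, tw(G) = 4.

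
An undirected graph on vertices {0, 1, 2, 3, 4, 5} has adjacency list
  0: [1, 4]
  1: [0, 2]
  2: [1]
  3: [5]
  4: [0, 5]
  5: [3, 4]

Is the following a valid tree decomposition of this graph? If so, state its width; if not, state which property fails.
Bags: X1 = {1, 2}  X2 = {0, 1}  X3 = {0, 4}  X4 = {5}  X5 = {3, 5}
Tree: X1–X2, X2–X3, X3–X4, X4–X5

A tree decomposition must satisfy three properties: every vertex lies in some bag; for every edge, both endpoints lie together in some bag; and for every vertex, the bags containing it form a connected subtree. Here edge (4,5) lies in no bag, so the decomposition is invalid.

No — edge (4,5) lies in no bag.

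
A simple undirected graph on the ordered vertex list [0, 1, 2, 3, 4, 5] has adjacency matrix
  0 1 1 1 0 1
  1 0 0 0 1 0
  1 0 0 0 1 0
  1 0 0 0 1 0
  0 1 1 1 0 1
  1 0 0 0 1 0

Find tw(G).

A width-2 tree decomposition is:
Bags: B1 = {0, 1, 4}  B2 = {0, 4, 5}  B3 = {0, 2, 4}  B4 = {0, 3, 4}
Tree: B1–B2, B2–B3, B3–B4
The largest bag has 3 vertices, giving width 2; this decomposition certifies tw(G) ≤ 2. For the lower bound, G contains the cycle 4–1–0–5–4, so G is not a forest; only forests have treewidth ≤ 1, hence tw(G) ≥ 2. Hence tw(G) = 2 exactly.

2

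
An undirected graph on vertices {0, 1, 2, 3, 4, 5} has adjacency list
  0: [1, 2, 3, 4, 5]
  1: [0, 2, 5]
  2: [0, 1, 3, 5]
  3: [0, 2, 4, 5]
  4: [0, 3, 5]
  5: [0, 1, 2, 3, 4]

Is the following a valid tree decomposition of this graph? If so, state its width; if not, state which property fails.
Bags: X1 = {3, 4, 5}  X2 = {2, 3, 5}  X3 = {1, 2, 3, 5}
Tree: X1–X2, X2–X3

No — vertex 0 appears in no bag.

A tree decomposition must satisfy three properties: every vertex lies in some bag; for every edge, both endpoints lie together in some bag; and for every vertex, the bags containing it form a connected subtree. Here vertex 0 appears in no bag, so the decomposition is invalid.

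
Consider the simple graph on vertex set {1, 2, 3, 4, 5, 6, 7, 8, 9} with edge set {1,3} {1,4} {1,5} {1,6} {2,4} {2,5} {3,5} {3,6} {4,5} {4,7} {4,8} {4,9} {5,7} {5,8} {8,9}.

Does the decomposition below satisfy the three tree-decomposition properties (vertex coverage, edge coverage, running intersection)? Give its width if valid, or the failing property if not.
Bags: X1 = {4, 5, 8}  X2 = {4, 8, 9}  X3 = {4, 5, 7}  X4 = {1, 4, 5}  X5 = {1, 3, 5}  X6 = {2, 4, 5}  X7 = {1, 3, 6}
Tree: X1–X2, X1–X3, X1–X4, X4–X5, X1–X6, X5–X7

Yes; width 2.

Vertex coverage: the bags together contain {1, 2, 3, 4, 5, 6, 7, 8, 9}, the full vertex set. Edge coverage: each edge of G has both endpoints in at least one bag. Running intersection: for every vertex, the bags containing it form a connected subtree. All three properties hold, so this is a valid tree decomposition of width max|bag| − 1 = 2, and hence tw(G) ≤ 2.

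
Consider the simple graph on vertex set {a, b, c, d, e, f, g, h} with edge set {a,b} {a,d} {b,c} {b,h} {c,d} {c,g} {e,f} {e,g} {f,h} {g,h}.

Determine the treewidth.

A width-2 tree decomposition is:
Bags: B1 = {e, f, h}  B2 = {e, g, h}  B3 = {b, g, h}  B4 = {b, c, g}  B5 = {a, b, c}  B6 = {a, c, d}
Tree: B1–B2, B2–B3, B3–B4, B4–B5, B5–B6
Each bag holds 3 vertices, so the decomposition has width 2, which upper-bounds the treewidth. For the lower bound, G contains the cycle f–e–g–h–f, so G is not a forest; only forests have treewidth ≤ 1, hence tw(G) ≥ 2. Combining the bounds, tw(G) = 2.

2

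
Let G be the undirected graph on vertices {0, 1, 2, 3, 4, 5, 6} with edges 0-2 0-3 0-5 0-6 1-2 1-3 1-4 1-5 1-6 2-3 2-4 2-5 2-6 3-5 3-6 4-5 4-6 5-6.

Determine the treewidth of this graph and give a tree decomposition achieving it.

Treewidth 4.
One such decomposition:
Bags: B1 = {1, 2, 4, 5, 6}  B2 = {1, 2, 3, 5, 6}  B3 = {0, 2, 3, 5, 6}
Tree: B1–B2, B2–B3

The largest bag has 5 vertices, giving width 4; this decomposition certifies tw(G) ≤ 4. Conversely, {0, 2, 3, 5, 6} is a clique of size 5, and the vertices of any clique must share a bag in every tree decomposition; so some bag has ≥ 5 vertices and tw(G) ≥ 4. The upper and lower bounds meet at 4, so that is the treewidth.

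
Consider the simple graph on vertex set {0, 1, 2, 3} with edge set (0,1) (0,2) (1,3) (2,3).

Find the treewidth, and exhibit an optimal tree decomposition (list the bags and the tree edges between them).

Treewidth 2.
One optimal decomposition is:
Bags: B1 = {0, 2, 3}  B2 = {0, 1, 3}
Tree: B1–B2

The largest bag has 3 vertices, giving width 2; this decomposition certifies tw(G) ≤ 2. For the lower bound, G contains the cycle 3–2–0–1–3, so G is not a forest; only forests have treewidth ≤ 1, hence tw(G) ≥ 2. Hence tw(G) = 2 exactly.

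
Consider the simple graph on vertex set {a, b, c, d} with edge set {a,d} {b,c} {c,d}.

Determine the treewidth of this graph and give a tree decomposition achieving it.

Each bag holds 2 vertices, so the decomposition has width 1, which upper-bounds the treewidth. G has an edge, so its treewidth is at least 1. Hence tw(G) = 1 exactly.

Treewidth 1.
One optimal decomposition is:
Bags: B1 = {c, d}  B2 = {b, c}  B3 = {a, d}
Tree: B1–B2, B1–B3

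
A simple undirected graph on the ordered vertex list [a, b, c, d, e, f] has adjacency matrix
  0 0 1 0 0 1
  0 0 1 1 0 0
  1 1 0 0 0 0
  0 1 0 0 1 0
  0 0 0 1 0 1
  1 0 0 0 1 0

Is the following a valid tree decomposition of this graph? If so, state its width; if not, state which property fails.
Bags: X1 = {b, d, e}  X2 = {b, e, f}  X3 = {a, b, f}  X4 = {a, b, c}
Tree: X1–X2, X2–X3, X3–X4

Yes; width 2.

Vertex coverage: the bags together contain {a, b, c, d, e, f}, the full vertex set. Edge coverage: each edge of G has both endpoints in at least one bag. Running intersection: for every vertex, the bags containing it form a connected subtree. All three properties hold, so this is a valid tree decomposition of width max|bag| − 1 = 2, and hence tw(G) ≤ 2.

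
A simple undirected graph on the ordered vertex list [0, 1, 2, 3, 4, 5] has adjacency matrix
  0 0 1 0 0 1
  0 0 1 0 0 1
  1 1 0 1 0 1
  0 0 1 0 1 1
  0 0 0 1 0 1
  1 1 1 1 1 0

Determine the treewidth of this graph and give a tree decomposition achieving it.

Each bag holds 3 vertices, so the decomposition has width 2, which upper-bounds the treewidth. On the other hand G contains the 3-clique {0, 2, 5}. A clique must lie in a single bag of any decomposition, so no decomposition can have width below 2. The upper and lower bounds meet at 2, so that is the treewidth.

Treewidth 2.
Bags: B1 = {1, 2, 5}  B2 = {2, 3, 5}  B3 = {0, 2, 5}  B4 = {3, 4, 5}
Tree: B1–B2, B2–B3, B2–B4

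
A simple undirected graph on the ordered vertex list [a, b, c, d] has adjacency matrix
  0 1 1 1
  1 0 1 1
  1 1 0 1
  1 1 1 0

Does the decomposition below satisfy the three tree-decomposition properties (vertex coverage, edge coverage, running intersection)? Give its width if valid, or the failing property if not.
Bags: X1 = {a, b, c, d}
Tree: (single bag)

Yes; width 3.

Every vertex of G appears in some bag (union = {a, b, c, d}); every edge is covered by a bag; and for each vertex v the set of bags containing v is connected in the bag tree. The decomposition is therefore valid. The largest bag has 4 vertices, so the width is 3.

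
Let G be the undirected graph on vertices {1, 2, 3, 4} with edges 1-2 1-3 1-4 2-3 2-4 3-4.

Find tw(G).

A width-3 tree decomposition is:
Bags: B1 = {1, 2, 3, 4}
Tree: (single bag)
A single bag containing all 4 vertices is trivially a valid decomposition of width 3. For the lower bound, the 4 vertices {1, 2, 3, 4} are pairwise adjacent, and any tree decomposition puts a clique entirely inside one bag — forcing width ≥ 3. Combining the bounds, tw(G) = 3.

3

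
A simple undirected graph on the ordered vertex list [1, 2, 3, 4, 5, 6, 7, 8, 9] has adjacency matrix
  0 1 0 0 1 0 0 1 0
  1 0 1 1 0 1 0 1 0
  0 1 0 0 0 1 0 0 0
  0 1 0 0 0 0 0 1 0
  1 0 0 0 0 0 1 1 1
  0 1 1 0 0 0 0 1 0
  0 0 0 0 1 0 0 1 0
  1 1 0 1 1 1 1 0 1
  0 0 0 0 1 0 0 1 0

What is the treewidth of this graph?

2

A width-2 tree decomposition is:
Bags: B1 = {5, 8, 9}  B2 = {1, 5, 8}  B3 = {1, 2, 8}  B4 = {2, 4, 8}  B5 = {2, 6, 8}  B6 = {5, 7, 8}  B7 = {2, 3, 6}
Tree: B1–B2, B2–B3, B3–B4, B3–B5, B2–B6, B5–B7
The largest bag has 3 vertices, giving width 2; this decomposition certifies tw(G) ≤ 2. On the other hand G contains the 3-clique {5, 8, 9}. A clique must lie in a single bag of any decomposition, so no decomposition can have width below 2. Combining the bounds, tw(G) = 2.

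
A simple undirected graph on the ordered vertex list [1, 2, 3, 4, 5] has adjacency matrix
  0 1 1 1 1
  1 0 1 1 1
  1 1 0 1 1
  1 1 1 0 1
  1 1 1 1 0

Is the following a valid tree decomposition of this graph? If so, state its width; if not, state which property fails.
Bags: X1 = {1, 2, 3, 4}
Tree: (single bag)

A tree decomposition must satisfy three properties: every vertex lies in some bag; for every edge, both endpoints lie together in some bag; and for every vertex, the bags containing it form a connected subtree. Here vertex 5 appears in no bag, so the decomposition is invalid.

No — vertex 5 appears in no bag.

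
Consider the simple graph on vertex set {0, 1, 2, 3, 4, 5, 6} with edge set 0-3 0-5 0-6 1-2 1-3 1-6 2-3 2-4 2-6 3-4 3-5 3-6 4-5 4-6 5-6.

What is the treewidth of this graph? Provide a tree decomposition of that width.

Treewidth 3.
One optimal decomposition is:
Bags: B1 = {2, 3, 4, 6}  B2 = {1, 2, 3, 6}  B3 = {3, 4, 5, 6}  B4 = {0, 3, 5, 6}
Tree: B1–B2, B1–B3, B3–B4

Every bag has size at most 4, so the width is 4 − 1 = 3 and tw(G) ≤ 3. On the other hand G contains the 4-clique {0, 3, 5, 6}. A clique must lie in a single bag of any decomposition, so no decomposition can have width below 3. The upper and lower bounds meet at 3, so that is the treewidth.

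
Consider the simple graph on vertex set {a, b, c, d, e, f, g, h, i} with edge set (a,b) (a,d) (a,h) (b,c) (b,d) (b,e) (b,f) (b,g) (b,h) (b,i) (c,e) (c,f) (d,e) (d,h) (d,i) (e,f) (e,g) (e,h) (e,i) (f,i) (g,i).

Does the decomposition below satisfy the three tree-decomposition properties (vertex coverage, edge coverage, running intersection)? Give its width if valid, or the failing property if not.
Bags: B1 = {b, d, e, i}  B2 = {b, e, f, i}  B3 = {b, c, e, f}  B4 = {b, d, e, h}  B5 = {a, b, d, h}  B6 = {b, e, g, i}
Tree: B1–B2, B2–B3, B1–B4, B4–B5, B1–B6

Every vertex of G appears in some bag (union = {a, b, c, d, e, f, g, h, i}); every edge is covered by a bag; and for each vertex v the set of bags containing v is connected in the bag tree. The decomposition is therefore valid. The largest bag has 4 vertices, so the width is 3.

Yes; width 3.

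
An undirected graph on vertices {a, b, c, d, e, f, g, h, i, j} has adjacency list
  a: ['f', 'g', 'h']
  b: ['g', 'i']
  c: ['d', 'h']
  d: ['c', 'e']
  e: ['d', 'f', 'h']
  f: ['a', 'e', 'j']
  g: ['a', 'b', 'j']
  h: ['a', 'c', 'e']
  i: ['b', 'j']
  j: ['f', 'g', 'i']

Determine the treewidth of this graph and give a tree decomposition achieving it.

Treewidth 2.
One optimal decomposition is:
Bags: B1 = {b, g, i}  B2 = {g, i, j}  B3 = {a, g, j}  B4 = {a, f, j}  B5 = {a, f, h}  B6 = {e, f, h}  B7 = {c, e, h}  B8 = {c, d, e}
Tree: B1–B2, B2–B3, B3–B4, B4–B5, B5–B6, B6–B7, B7–B8

Each bag holds 3 vertices, so the decomposition has width 2, which upper-bounds the treewidth. For the lower bound, G contains the cycle b–i–j–g–b, so G is not a forest; only forests have treewidth ≤ 1, hence tw(G) ≥ 2. Hence tw(G) = 2 exactly.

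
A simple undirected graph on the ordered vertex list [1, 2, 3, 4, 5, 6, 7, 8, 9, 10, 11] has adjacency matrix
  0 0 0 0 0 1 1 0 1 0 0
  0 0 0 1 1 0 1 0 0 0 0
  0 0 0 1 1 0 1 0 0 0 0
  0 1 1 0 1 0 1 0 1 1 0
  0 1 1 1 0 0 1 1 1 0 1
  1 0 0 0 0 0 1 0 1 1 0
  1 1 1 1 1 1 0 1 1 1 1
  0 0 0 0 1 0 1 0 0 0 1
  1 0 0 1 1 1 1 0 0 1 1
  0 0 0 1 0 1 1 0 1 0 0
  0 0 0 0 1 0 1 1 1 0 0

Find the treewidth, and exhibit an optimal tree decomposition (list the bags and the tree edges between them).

Treewidth 3.
Bags: B1 = {4, 5, 7, 9}  B2 = {3, 4, 5, 7}  B3 = {4, 7, 9, 10}  B4 = {6, 7, 9, 10}  B5 = {2, 4, 5, 7}  B6 = {5, 7, 9, 11}  B7 = {1, 6, 7, 9}  B8 = {5, 7, 8, 11}
Tree: B1–B2, B1–B3, B3–B4, B1–B5, B1–B6, B4–B7, B6–B8

The largest bag has 4 vertices, giving width 3; this decomposition certifies tw(G) ≤ 3. On the other hand G contains the 4-clique {1, 6, 7, 9}. A clique must lie in a single bag of any decomposition, so no decomposition can have width below 3. Therefore the treewidth is 3.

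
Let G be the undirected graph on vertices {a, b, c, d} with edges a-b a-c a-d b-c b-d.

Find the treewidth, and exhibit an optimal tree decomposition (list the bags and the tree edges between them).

Treewidth 2.
One optimal decomposition is:
Bags: B1 = {a, b, d}  B2 = {a, b, c}
Tree: B1–B2

The largest bag has 3 vertices, giving width 2; this decomposition certifies tw(G) ≤ 2. Conversely, {a, b, d} is a clique of size 3, and the vertices of any clique must share a bag in every tree decomposition; so some bag has ≥ 3 vertices and tw(G) ≥ 2. Therefore the treewidth is 2.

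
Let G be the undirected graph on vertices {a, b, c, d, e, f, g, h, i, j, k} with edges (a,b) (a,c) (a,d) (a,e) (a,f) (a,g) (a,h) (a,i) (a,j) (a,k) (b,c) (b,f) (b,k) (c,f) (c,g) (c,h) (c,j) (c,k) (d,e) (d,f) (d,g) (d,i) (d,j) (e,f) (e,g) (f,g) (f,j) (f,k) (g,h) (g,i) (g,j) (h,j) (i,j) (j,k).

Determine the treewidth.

4

A width-4 tree decomposition is:
Bags: B1 = {a, c, f, j, k}  B2 = {a, c, f, g, j}  B3 = {a, b, c, f, k}  B4 = {a, d, f, g, j}  B5 = {a, d, e, f, g}  B6 = {a, d, g, i, j}  B7 = {a, c, g, h, j}
Tree: B1–B2, B1–B3, B2–B4, B4–B5, B4–B6, B2–B7
Each bag holds 5 vertices, so the decomposition has width 4, which upper-bounds the treewidth. Conversely, {a, c, g, h, j} is a clique of size 5, and the vertices of any clique must share a bag in every tree decomposition; so some bag has ≥ 5 vertices and tw(G) ≥ 4. Combining the bounds, tw(G) = 4.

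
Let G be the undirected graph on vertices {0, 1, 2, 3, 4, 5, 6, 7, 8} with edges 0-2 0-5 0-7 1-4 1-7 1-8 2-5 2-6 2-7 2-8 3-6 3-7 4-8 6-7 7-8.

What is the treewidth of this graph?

A width-2 tree decomposition is:
Bags: B1 = {0, 2, 7}  B2 = {2, 7, 8}  B3 = {0, 2, 5}  B4 = {1, 7, 8}  B5 = {1, 4, 8}  B6 = {2, 6, 7}  B7 = {3, 6, 7}
Tree: B1–B2, B1–B3, B2–B4, B4–B5, B1–B6, B6–B7
Every bag has size at most 3, so the width is 3 − 1 = 2 and tw(G) ≤ 2. Conversely, {1, 4, 8} is a clique of size 3, and the vertices of any clique must share a bag in every tree decomposition; so some bag has ≥ 3 vertices and tw(G) ≥ 2. Therefore the treewidth is 2.

2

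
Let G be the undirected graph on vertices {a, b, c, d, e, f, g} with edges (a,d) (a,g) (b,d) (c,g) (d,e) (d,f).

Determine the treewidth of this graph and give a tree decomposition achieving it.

Each bag holds 2 vertices, so the decomposition has width 1, which upper-bounds the treewidth. G has an edge, so its treewidth is at least 1. Hence tw(G) = 1 exactly.

Treewidth 1.
Bags: B1 = {b, d}  B2 = {a, d}  B3 = {d, f}  B4 = {a, g}  B5 = {d, e}  B6 = {c, g}
Tree: B1–B2, B2–B3, B2–B4, B3–B5, B4–B6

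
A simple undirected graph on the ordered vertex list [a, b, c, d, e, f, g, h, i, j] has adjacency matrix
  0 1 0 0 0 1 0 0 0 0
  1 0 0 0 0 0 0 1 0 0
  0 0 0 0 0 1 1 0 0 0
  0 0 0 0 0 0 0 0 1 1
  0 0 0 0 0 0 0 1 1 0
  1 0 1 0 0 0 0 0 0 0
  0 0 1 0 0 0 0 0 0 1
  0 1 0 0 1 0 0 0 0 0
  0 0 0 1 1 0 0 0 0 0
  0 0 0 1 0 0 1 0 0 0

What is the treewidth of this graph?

A width-2 tree decomposition is:
Bags: B1 = {a, b, f}  B2 = {b, c, f}  B3 = {b, c, g}  B4 = {b, g, j}  B5 = {b, d, j}  B6 = {b, d, i}  B7 = {b, e, i}  B8 = {b, e, h}
Tree: B1–B2, B2–B3, B3–B4, B4–B5, B5–B6, B6–B7, B7–B8
Each bag holds 3 vertices, so the decomposition has width 2, which upper-bounds the treewidth. The edges b–a–f–c–g–j–d–i–e–h–b form a cycle, so G is not a tree and its treewidth is at least 2. Therefore the treewidth is 2.

2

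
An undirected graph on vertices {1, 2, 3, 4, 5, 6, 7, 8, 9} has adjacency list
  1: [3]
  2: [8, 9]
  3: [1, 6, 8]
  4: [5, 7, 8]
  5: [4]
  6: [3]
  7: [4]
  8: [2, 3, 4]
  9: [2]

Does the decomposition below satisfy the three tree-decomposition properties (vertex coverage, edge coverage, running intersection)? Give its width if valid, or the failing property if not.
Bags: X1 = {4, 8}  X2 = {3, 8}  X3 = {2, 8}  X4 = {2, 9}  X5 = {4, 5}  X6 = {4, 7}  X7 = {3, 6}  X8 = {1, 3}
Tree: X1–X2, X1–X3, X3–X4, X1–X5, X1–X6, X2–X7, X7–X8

Every vertex of G appears in some bag (union = {1, 2, 3, 4, 5, 6, 7, 8, 9}); every edge is covered by a bag; and for each vertex v the set of bags containing v is connected in the bag tree. The decomposition is therefore valid. The largest bag has 2 vertices, so the width is 1.

Yes; width 1.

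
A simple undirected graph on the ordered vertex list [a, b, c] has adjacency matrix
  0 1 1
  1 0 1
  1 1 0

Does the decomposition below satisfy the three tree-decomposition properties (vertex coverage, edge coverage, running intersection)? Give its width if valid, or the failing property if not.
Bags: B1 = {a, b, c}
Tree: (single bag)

Vertex coverage: the bags together contain {a, b, c}, the full vertex set. Edge coverage: each edge of G has both endpoints in at least one bag. Running intersection: for every vertex, the bags containing it form a connected subtree. All three properties hold, so this is a valid tree decomposition of width max|bag| − 1 = 2, and hence tw(G) ≤ 2.

Yes; width 2.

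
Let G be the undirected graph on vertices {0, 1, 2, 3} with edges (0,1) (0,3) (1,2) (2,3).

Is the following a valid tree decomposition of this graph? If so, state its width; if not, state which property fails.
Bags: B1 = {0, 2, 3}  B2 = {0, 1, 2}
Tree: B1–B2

Yes; width 2.

Vertex coverage: the bags together contain {0, 1, 2, 3}, the full vertex set. Edge coverage: each edge of G has both endpoints in at least one bag. Running intersection: for every vertex, the bags containing it form a connected subtree. All three properties hold, so this is a valid tree decomposition of width max|bag| − 1 = 2, and hence tw(G) ≤ 2.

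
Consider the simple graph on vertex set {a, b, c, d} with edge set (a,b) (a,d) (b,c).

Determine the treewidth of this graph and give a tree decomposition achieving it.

Each bag holds 2 vertices, so the decomposition has width 1, which upper-bounds the treewidth. Any graph with an edge has treewidth ≥ 1, and G has the edge d–a. Combining the bounds, tw(G) = 1.

Treewidth 1.
Bags: B1 = {a, d}  B2 = {a, b}  B3 = {b, c}
Tree: B1–B2, B2–B3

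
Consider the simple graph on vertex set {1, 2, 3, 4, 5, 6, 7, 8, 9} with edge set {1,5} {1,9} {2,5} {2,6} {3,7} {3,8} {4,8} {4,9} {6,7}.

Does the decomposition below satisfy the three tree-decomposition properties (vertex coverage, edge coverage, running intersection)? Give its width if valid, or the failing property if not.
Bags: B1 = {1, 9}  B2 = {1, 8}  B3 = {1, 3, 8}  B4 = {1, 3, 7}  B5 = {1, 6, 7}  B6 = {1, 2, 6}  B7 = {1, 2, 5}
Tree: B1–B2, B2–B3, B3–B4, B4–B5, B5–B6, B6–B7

No — vertex 4 appears in no bag.

A tree decomposition must satisfy three properties: every vertex lies in some bag; for every edge, both endpoints lie together in some bag; and for every vertex, the bags containing it form a connected subtree. Here vertex 4 appears in no bag, so the decomposition is invalid.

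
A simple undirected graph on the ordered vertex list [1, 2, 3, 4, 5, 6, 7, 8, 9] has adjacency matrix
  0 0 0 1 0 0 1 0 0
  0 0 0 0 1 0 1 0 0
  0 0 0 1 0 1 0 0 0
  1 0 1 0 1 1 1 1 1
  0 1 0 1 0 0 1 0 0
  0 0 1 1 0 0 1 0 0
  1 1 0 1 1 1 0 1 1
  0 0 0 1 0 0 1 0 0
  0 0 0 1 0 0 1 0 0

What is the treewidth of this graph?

2

A width-2 tree decomposition is:
Bags: B1 = {4, 6, 7}  B2 = {4, 5, 7}  B3 = {3, 4, 6}  B4 = {2, 5, 7}  B5 = {1, 4, 7}  B6 = {4, 7, 9}  B7 = {4, 7, 8}
Tree: B1–B2, B1–B3, B2–B4, B2–B5, B1–B6, B6–B7
Each bag holds 3 vertices, so the decomposition has width 2, which upper-bounds the treewidth. For the lower bound, the 3 vertices {2, 5, 7} are pairwise adjacent, and any tree decomposition puts a clique entirely inside one bag — forcing width ≥ 2. Therefore the treewidth is 2.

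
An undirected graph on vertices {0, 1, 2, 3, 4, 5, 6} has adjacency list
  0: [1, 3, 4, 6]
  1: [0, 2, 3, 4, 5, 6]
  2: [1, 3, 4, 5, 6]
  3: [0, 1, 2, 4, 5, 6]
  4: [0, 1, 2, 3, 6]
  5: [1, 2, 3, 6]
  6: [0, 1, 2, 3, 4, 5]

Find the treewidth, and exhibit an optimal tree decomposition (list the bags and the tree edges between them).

Treewidth 4.
One such decomposition:
Bags: B1 = {1, 2, 3, 4, 6}  B2 = {0, 1, 3, 4, 6}  B3 = {1, 2, 3, 5, 6}
Tree: B1–B2, B1–B3

The largest bag has 5 vertices, giving width 4; this decomposition certifies tw(G) ≤ 4. For the lower bound, the 5 vertices {0, 1, 3, 4, 6} are pairwise adjacent, and any tree decomposition puts a clique entirely inside one bag — forcing width ≥ 4. The upper and lower bounds meet at 4, so that is the treewidth.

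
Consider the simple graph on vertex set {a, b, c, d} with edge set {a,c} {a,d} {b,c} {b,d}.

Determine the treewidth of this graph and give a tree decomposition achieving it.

Each bag holds 3 vertices, so the decomposition has width 2, which upper-bounds the treewidth. For the lower bound, G contains the cycle d–b–c–a–d, so G is not a forest; only forests have treewidth ≤ 1, hence tw(G) ≥ 2. Therefore the treewidth is 2.

Treewidth 2.
One such decomposition:
Bags: B1 = {b, c, d}  B2 = {a, c, d}
Tree: B1–B2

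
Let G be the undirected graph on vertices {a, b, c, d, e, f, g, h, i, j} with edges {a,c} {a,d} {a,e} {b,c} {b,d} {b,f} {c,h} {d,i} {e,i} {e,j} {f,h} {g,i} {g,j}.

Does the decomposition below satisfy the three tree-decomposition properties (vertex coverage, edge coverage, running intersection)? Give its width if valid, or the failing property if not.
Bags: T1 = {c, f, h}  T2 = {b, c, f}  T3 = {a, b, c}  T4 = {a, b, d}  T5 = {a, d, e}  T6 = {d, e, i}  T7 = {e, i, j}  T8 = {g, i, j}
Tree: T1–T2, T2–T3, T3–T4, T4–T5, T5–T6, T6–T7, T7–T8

Yes; width 2.

Every vertex of G appears in some bag (union = {a, b, c, d, e, f, g, h, i, j}); every edge is covered by a bag; and for each vertex v the set of bags containing v is connected in the bag tree. The decomposition is therefore valid. The largest bag has 3 vertices, so the width is 2.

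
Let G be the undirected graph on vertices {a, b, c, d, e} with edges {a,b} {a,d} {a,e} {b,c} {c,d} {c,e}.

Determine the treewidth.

2

A width-2 tree decomposition is:
Bags: B1 = {a, c, d}  B2 = {a, b, c}  B3 = {a, c, e}
Tree: B1–B2, B2–B3
Every bag has size at most 3, so the width is 3 − 1 = 2 and tw(G) ≤ 2. Since d–c–b–a–d is a cycle in G, G is not acyclic. Forests are exactly the graphs of treewidth ≤ 1, so tw(G) ≥ 2. Therefore the treewidth is 2.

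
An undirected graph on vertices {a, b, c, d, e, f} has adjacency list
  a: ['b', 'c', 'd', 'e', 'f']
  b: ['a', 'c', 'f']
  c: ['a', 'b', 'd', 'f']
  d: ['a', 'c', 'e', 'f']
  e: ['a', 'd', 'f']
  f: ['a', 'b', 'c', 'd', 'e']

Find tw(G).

A width-3 tree decomposition is:
Bags: B1 = {a, c, d, f}  B2 = {a, b, c, f}  B3 = {a, d, e, f}
Tree: B1–B2, B1–B3
Every bag has size at most 4, so the width is 4 − 1 = 3 and tw(G) ≤ 3. On the other hand G contains the 4-clique {a, d, e, f}. A clique must lie in a single bag of any decomposition, so no decomposition can have width below 3. Combining the bounds, tw(G) = 3.

3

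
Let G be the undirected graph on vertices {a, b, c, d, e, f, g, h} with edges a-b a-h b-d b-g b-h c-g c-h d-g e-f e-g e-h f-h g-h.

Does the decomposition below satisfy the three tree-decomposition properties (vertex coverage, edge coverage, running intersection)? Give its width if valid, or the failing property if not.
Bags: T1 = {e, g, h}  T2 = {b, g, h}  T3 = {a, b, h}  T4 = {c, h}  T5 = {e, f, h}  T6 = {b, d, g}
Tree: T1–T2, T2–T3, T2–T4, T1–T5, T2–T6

No — edge (g,c) lies in no bag.

A tree decomposition must satisfy three properties: every vertex lies in some bag; for every edge, both endpoints lie together in some bag; and for every vertex, the bags containing it form a connected subtree. Here edge (g,c) lies in no bag, so the decomposition is invalid.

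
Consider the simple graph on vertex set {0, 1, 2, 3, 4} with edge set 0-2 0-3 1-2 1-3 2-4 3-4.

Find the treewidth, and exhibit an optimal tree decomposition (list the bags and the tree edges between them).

Each bag holds 3 vertices, so the decomposition has width 2, which upper-bounds the treewidth. Since 3–1–2–0–3 is a cycle in G, G is not acyclic. Forests are exactly the graphs of treewidth ≤ 1, so tw(G) ≥ 2. Combining the bounds, tw(G) = 2.

Treewidth 2.
One optimal decomposition is:
Bags: B1 = {1, 2, 3}  B2 = {0, 2, 3}  B3 = {2, 3, 4}
Tree: B1–B2, B2–B3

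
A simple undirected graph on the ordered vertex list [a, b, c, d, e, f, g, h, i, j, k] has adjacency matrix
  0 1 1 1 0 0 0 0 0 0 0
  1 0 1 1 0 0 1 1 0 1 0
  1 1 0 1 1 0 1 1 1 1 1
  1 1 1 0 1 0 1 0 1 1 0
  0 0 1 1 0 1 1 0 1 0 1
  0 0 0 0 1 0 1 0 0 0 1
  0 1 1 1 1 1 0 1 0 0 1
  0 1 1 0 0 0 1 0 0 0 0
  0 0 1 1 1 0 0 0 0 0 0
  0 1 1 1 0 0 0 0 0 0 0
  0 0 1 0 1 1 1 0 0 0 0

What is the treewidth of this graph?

3

A width-3 tree decomposition is:
Bags: B1 = {c, d, e, g}  B2 = {b, c, d, g}  B3 = {a, b, c, d}  B4 = {b, c, g, h}  B5 = {c, e, g, k}  B6 = {c, d, e, i}  B7 = {b, c, d, j}  B8 = {e, f, g, k}
Tree: B1–B2, B2–B3, B2–B4, B1–B5, B1–B6, B2–B7, B5–B8
The largest bag has 4 vertices, giving width 3; this decomposition certifies tw(G) ≤ 3. For the lower bound, the 4 vertices {c, d, e, g} are pairwise adjacent, and any tree decomposition puts a clique entirely inside one bag — forcing width ≥ 3. Hence tw(G) = 3 exactly.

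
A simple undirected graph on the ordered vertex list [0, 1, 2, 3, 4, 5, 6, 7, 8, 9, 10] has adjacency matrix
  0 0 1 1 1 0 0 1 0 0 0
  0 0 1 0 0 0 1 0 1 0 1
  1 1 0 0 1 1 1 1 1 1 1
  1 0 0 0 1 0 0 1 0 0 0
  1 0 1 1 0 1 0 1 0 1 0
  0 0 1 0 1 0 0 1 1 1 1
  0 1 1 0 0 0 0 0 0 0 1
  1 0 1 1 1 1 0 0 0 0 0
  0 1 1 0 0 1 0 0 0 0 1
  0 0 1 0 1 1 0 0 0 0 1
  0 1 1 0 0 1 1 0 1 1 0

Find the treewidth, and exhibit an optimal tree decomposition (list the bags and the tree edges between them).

Treewidth 3.
Bags: B1 = {2, 4, 5, 7}  B2 = {2, 4, 5, 9}  B3 = {2, 5, 9, 10}  B4 = {2, 5, 8, 10}  B5 = {0, 2, 4, 7}  B6 = {1, 2, 8, 10}  B7 = {0, 3, 4, 7}  B8 = {1, 2, 6, 10}
Tree: B1–B2, B2–B3, B3–B4, B1–B5, B4–B6, B5–B7, B6–B8

The largest bag has 4 vertices, giving width 3; this decomposition certifies tw(G) ≤ 3. On the other hand G contains the 4-clique {0, 2, 4, 7}. A clique must lie in a single bag of any decomposition, so no decomposition can have width below 3. The upper and lower bounds meet at 3, so that is the treewidth.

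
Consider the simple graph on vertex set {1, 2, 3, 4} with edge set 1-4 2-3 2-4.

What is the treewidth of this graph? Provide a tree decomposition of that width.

The largest bag has 2 vertices, giving width 1; this decomposition certifies tw(G) ≤ 1. G has an edge, so its treewidth is at least 1. Therefore the treewidth is 1.

Treewidth 1.
One optimal decomposition is:
Bags: B1 = {2, 3}  B2 = {2, 4}  B3 = {1, 4}
Tree: B1–B2, B2–B3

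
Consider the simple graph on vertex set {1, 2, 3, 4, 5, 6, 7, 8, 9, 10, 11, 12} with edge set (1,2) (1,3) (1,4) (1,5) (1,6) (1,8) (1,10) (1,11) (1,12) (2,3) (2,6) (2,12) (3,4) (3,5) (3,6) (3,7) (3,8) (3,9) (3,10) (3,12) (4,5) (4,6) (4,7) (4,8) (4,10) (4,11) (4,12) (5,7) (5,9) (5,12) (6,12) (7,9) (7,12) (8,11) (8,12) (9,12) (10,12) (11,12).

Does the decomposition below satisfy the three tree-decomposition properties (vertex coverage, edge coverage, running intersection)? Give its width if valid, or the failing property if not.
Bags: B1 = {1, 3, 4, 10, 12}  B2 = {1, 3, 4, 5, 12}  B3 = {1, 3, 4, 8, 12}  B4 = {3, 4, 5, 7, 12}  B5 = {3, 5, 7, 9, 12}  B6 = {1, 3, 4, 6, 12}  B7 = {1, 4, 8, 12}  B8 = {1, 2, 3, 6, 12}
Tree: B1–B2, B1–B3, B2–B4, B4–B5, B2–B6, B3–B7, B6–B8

A tree decomposition must satisfy three properties: every vertex lies in some bag; for every edge, both endpoints lie together in some bag; and for every vertex, the bags containing it form a connected subtree. Here vertex 11 appears in no bag, so the decomposition is invalid.

No — vertex 11 appears in no bag.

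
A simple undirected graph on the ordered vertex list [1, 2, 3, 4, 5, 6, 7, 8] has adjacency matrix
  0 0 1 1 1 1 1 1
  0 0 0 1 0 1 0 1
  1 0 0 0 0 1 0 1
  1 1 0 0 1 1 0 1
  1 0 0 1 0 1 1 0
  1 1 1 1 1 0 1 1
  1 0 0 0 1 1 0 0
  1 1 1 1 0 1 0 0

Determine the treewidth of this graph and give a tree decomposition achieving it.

Treewidth 3.
One optimal decomposition is:
Bags: B1 = {1, 4, 6, 8}  B2 = {1, 3, 6, 8}  B3 = {1, 4, 5, 6}  B4 = {1, 5, 6, 7}  B5 = {2, 4, 6, 8}
Tree: B1–B2, B1–B3, B3–B4, B1–B5

Every bag has size at most 4, so the width is 4 − 1 = 3 and tw(G) ≤ 3. For the lower bound, the 4 vertices {1, 3, 6, 8} are pairwise adjacent, and any tree decomposition puts a clique entirely inside one bag — forcing width ≥ 3. Combining the bounds, tw(G) = 3.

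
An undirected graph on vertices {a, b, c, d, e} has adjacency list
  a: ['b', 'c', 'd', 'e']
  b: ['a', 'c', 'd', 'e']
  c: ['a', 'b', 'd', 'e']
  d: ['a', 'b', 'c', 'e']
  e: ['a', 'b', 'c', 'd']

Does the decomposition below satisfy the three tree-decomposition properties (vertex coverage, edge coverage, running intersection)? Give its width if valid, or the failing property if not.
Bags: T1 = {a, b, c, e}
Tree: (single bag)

A tree decomposition must satisfy three properties: every vertex lies in some bag; for every edge, both endpoints lie together in some bag; and for every vertex, the bags containing it form a connected subtree. Here vertex d appears in no bag, so the decomposition is invalid.

No — vertex d appears in no bag.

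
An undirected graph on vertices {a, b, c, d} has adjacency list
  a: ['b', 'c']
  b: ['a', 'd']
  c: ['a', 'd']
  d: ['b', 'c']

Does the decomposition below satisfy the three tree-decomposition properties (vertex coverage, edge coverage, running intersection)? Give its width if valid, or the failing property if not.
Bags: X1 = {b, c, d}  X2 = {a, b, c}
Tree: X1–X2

Yes; width 2.

Vertex coverage: the bags together contain {a, b, c, d}, the full vertex set. Edge coverage: each edge of G has both endpoints in at least one bag. Running intersection: for every vertex, the bags containing it form a connected subtree. All three properties hold, so this is a valid tree decomposition of width max|bag| − 1 = 2, and hence tw(G) ≤ 2.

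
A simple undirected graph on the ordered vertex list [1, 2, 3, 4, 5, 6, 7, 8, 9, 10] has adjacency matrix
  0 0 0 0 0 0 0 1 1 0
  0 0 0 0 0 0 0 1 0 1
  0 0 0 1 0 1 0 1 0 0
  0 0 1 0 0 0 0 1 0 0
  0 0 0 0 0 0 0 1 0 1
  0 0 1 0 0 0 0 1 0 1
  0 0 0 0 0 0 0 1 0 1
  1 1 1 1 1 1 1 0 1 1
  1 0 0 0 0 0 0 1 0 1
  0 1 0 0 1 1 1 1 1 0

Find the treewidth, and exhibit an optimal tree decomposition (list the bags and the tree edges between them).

Treewidth 2.
One such decomposition:
Bags: B1 = {6, 8, 10}  B2 = {8, 9, 10}  B3 = {1, 8, 9}  B4 = {7, 8, 10}  B5 = {5, 8, 10}  B6 = {3, 6, 8}  B7 = {3, 4, 8}  B8 = {2, 8, 10}
Tree: B1–B2, B2–B3, B1–B4, B4–B5, B1–B6, B6–B7, B2–B8

Each bag holds 3 vertices, so the decomposition has width 2, which upper-bounds the treewidth. On the other hand G contains the 3-clique {1, 8, 9}. A clique must lie in a single bag of any decomposition, so no decomposition can have width below 2. Combining the bounds, tw(G) = 2.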